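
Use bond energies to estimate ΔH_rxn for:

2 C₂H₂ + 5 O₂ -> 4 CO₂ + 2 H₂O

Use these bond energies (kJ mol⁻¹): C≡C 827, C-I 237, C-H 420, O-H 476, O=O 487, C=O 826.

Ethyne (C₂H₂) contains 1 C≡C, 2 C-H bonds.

Bonds broken (reactants):
  C≡C: 2 × 827 = 1654
  C-H: 4 × 420 = 1680
  O=O: 5 × 487 = 2435
  Σ(broken) = 5769 kJ
Bonds formed (products):
  C=O: 8 × 826 = 6608
  O-H: 4 × 476 = 1904
  Σ(formed) = 8512 kJ
ΔH = Σ(broken) − Σ(formed) = 5769 − 8512 = −2743 kJ

ΔH ≈ −2743 kJ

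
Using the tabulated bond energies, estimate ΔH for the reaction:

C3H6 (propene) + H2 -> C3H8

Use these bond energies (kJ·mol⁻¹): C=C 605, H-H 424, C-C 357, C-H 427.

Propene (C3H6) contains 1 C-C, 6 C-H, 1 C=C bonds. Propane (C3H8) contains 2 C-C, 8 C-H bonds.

Bonds broken (reactants):
  C-C: 1 × 357 = 357
  C-H: 6 × 427 = 2562
  C=C: 1 × 605 = 605
  H-H: 1 × 424 = 424
  Σ(broken) = 3948 kJ
Bonds formed (products):
  C-C: 2 × 357 = 714
  C-H: 8 × 427 = 3416
  Σ(formed) = 4130 kJ
ΔH = Σ(broken) − Σ(formed) = 3948 − 4130 = −182 kJ

ΔH ≈ −182 kJ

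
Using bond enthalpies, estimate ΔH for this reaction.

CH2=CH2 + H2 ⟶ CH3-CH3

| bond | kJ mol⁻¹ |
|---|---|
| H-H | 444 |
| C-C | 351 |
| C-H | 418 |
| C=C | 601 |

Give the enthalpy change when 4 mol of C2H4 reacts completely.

Bonds broken (reactants):
  C-H: 4 × 418 = 1672
  C=C: 1 × 601 = 601
  H-H: 1 × 444 = 444
  Σ(broken) = 2717 kJ
Bonds formed (products):
  C-C: 1 × 351 = 351
  C-H: 6 × 418 = 2508
  Σ(formed) = 2859 kJ
ΔH = Σ(broken) − Σ(formed) = 2717 − 2859 = −142 kJ
For 4× the reaction as written: 4 × (−142) = −568 kJ

ΔH = −568 kJ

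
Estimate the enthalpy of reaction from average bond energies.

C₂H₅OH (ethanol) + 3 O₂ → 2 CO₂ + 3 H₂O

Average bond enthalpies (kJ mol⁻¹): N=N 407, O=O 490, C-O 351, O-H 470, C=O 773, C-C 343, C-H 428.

ΔH ≈ −1138 kJ

Bonds broken (reactants):
  C-C: 1 × 343 = 343
  C-H: 5 × 428 = 2140
  C-O: 1 × 351 = 351
  O-H: 1 × 470 = 470
  O=O: 3 × 490 = 1470
  Σ(broken) = 4774 kJ
Bonds formed (products):
  C=O: 4 × 773 = 3092
  O-H: 6 × 470 = 2820
  Σ(formed) = 5912 kJ
ΔH = Σ(broken) − Σ(formed) = 4774 − 5912 = −1138 kJ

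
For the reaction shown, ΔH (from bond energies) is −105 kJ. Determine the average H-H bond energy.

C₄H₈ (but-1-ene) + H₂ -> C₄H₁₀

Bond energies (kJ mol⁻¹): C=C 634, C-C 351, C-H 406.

D(H-H) ≈ 424 kJ/mol

Let D be the H-H bond energy.
Σ(broken) = 2×351 + 8×406 + 1×634 + 1×D = 4584 + D
Σ(formed) = 3×351 + 10×406 = 5113
ΔH = Σ(broken) − Σ(formed) = (4584 + D) − (5113) = −529 + D
Setting this equal to −105 kJ gives D = 424 kJ/mol.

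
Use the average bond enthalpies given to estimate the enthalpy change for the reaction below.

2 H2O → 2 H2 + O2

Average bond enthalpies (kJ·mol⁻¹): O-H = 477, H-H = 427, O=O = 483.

ΔH ≈ +571 kJ

Bonds broken (reactants):
  O-H: 4 × 477 = 1908
  Σ(broken) = 1908 kJ
Bonds formed (products):
  H-H: 2 × 427 = 854
  O=O: 1 × 483 = 483
  Σ(formed) = 1337 kJ
ΔH = Σ(broken) − Σ(formed) = 1908 − 1337 = +571 kJ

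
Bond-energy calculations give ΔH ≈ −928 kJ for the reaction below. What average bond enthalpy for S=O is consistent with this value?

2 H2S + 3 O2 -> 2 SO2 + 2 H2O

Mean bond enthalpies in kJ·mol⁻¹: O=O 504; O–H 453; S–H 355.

Let D be the S=O bond energy.
Σ(broken) = 3×504 + 4×355 = 2932
Σ(formed) = 4×453 + 4×D = 1812 + 4D
ΔH = Σ(broken) − Σ(formed) = (2932) − (1812 + 4D) = +1120 − 4D
Setting this equal to −928 kJ gives 4D = 2048, so D = 512 kJ/mol.

D(S=O) ≈ 512 kJ/mol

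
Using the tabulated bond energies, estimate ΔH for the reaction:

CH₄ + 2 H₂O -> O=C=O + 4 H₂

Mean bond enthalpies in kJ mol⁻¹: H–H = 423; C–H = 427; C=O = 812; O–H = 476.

Bonds broken (reactants):
  C–H: 4 × 427 = 1708
  O–H: 4 × 476 = 1904
  Σ(broken) = 3612 kJ
Bonds formed (products):
  C=O: 2 × 812 = 1624
  H–H: 4 × 423 = 1692
  Σ(formed) = 3316 kJ
ΔH = Σ(broken) − Σ(formed) = 3612 − 3316 = +296 kJ

ΔH ≈ +296 kJ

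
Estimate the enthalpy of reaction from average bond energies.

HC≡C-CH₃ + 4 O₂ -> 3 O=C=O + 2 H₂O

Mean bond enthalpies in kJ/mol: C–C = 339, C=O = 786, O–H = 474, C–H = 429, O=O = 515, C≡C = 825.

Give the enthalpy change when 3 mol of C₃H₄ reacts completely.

Bonds broken (reactants):
  C≡C: 1 × 825 = 825
  C–C: 1 × 339 = 339
  C–H: 4 × 429 = 1716
  O=O: 4 × 515 = 2060
  Σ(broken) = 4940 kJ
Bonds formed (products):
  C=O: 6 × 786 = 4716
  O–H: 4 × 474 = 1896
  Σ(formed) = 6612 kJ
ΔH = Σ(broken) − Σ(formed) = 4940 − 6612 = −1672 kJ
For 3× the reaction as written: 3 × (−1672) = −5016 kJ

ΔH = −5016 kJ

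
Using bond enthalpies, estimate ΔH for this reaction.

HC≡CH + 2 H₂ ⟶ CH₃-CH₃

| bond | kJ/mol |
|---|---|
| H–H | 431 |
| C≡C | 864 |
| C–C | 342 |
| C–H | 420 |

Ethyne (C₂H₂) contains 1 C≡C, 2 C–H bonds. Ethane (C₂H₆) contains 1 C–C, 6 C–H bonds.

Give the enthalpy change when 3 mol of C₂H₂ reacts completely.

Bonds broken (reactants):
  C≡C: 1 × 864 = 864
  C–H: 2 × 420 = 840
  H–H: 2 × 431 = 862
  Σ(broken) = 2566 kJ
Bonds formed (products):
  C–C: 1 × 342 = 342
  C–H: 6 × 420 = 2520
  Σ(formed) = 2862 kJ
ΔH = Σ(broken) − Σ(formed) = 2566 − 2862 = −296 kJ
For 3× the reaction as written: 3 × (−296) = −888 kJ

ΔH = −888 kJ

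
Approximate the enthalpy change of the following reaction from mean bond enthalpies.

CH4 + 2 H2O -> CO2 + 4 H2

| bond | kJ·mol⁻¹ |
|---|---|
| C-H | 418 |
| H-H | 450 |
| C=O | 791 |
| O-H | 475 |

Bonds broken (reactants):
  C-H: 4 × 418 = 1672
  O-H: 4 × 475 = 1900
  Σ(broken) = 3572 kJ
Bonds formed (products):
  C=O: 2 × 791 = 1582
  H-H: 4 × 450 = 1800
  Σ(formed) = 3382 kJ
ΔH = Σ(broken) − Σ(formed) = 3572 − 3382 = +190 kJ

ΔH ≈ +190 kJ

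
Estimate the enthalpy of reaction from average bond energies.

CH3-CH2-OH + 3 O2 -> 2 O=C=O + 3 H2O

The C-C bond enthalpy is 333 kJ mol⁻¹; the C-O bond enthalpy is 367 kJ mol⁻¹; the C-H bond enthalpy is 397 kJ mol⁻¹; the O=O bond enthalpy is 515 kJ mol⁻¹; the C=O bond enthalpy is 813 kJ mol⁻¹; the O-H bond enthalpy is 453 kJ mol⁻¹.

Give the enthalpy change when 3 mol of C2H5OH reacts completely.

Bonds broken (reactants):
  C-C: 1 × 333 = 333
  C-H: 5 × 397 = 1985
  C-O: 1 × 367 = 367
  O-H: 1 × 453 = 453
  O=O: 3 × 515 = 1545
  Σ(broken) = 4683 kJ
Bonds formed (products):
  C=O: 4 × 813 = 3252
  O-H: 6 × 453 = 2718
  Σ(formed) = 5970 kJ
ΔH = Σ(broken) − Σ(formed) = 4683 − 5970 = −1287 kJ
For 3× the reaction as written: 3 × (−1287) = −3861 kJ

ΔH = −3861 kJ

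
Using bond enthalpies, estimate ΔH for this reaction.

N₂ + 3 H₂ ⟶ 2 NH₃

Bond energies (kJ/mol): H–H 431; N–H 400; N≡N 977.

Bonds broken (reactants):
  H–H: 3 × 431 = 1293
  N≡N: 1 × 977 = 977
  Σ(broken) = 2270 kJ
Bonds formed (products):
  N–H: 6 × 400 = 2400
  Σ(formed) = 2400 kJ
ΔH = Σ(broken) − Σ(formed) = 2270 − 2400 = −130 kJ

ΔH ≈ −130 kJ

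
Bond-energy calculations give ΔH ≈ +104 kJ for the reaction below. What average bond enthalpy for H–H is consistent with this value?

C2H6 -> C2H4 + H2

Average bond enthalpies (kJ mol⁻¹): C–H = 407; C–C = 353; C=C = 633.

Let D be the H–H bond energy.
Σ(broken) = 1×353 + 6×407 = 2795
Σ(formed) = 4×407 + 1×633 + 1×D = 2261 + D
ΔH = Σ(broken) − Σ(formed) = (2795) − (2261 + D) = +534 − D
Setting this equal to +104 kJ gives D = 430 kJ/mol.

D(H–H) ≈ 430 kJ/mol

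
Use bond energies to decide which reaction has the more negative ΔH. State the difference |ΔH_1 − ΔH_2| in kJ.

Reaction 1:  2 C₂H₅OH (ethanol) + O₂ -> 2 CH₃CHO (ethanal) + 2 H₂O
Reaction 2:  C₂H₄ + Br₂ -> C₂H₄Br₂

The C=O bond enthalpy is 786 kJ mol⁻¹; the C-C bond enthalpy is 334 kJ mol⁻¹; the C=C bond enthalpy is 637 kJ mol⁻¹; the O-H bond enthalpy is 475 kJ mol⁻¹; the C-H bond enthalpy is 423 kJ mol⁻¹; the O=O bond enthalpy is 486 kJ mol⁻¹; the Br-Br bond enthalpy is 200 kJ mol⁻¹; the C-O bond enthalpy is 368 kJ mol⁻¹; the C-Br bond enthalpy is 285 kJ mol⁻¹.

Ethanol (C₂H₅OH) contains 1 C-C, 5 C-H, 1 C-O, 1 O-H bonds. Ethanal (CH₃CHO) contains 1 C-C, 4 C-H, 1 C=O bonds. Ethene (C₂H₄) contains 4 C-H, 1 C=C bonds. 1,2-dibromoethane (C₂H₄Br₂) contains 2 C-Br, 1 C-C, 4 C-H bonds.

Reaction 1:
  Bonds broken (reactants):
    C-C: 2 × 334 = 668
    C-H: 10 × 423 = 4230
    C-O: 2 × 368 = 736
    O-H: 2 × 475 = 950
    O=O: 1 × 486 = 486
    Σ(broken) = 7070 kJ
  Bonds formed (products):
    C-C: 2 × 334 = 668
    C-H: 8 × 423 = 3384
    C=O: 2 × 786 = 1572
    O-H: 4 × 475 = 1900
    Σ(formed) = 7524 kJ
  ΔH_1 = 7070 − 7524 = −454 kJ
Reaction 2:
  Bonds broken (reactants):
    Br-Br: 1 × 200 = 200
    C-H: 4 × 423 = 1692
    C=C: 1 × 637 = 637
    Σ(broken) = 2529 kJ
  Bonds formed (products):
    C-Br: 2 × 285 = 570
    C-C: 1 × 334 = 334
    C-H: 4 × 423 = 1692
    Σ(formed) = 2596 kJ
  ΔH_2 = 2529 − 2596 = −67 kJ
ΔH_1 − ΔH_2 = −387 kJ, so reaction 1 has the more negative ΔH; |ΔH_1 − ΔH_2| = 387 kJ.

Reaction 1, by 387 kJ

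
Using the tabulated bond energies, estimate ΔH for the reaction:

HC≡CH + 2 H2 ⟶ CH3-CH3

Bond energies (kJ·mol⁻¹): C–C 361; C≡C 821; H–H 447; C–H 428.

ΔH ≈ −358 kJ

Bonds broken (reactants):
  C≡C: 1 × 821 = 821
  C–H: 2 × 428 = 856
  H–H: 2 × 447 = 894
  Σ(broken) = 2571 kJ
Bonds formed (products):
  C–C: 1 × 361 = 361
  C–H: 6 × 428 = 2568
  Σ(formed) = 2929 kJ
ΔH = Σ(broken) − Σ(formed) = 2571 − 2929 = −358 kJ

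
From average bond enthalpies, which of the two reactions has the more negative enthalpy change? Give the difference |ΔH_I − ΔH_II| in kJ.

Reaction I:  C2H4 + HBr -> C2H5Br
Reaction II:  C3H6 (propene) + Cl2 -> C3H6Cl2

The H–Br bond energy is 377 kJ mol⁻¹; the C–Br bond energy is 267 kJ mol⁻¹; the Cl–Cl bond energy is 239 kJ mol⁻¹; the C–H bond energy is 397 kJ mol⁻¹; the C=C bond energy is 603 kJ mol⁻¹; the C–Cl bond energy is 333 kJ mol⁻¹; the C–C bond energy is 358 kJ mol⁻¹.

Reaction I:
  Bonds broken (reactants):
    C–H: 4 × 397 = 1588
    C=C: 1 × 603 = 603
    H–Br: 1 × 377 = 377
    Σ(broken) = 2568 kJ
  Bonds formed (products):
    C–Br: 1 × 267 = 267
    C–C: 1 × 358 = 358
    C–H: 5 × 397 = 1985
    Σ(formed) = 2610 kJ
  ΔH_I = 2568 − 2610 = −42 kJ
Reaction II:
  Bonds broken (reactants):
    C–C: 1 × 358 = 358
    C–H: 6 × 397 = 2382
    C=C: 1 × 603 = 603
    Cl–Cl: 1 × 239 = 239
    Σ(broken) = 3582 kJ
  Bonds formed (products):
    C–C: 2 × 358 = 716
    C–Cl: 2 × 333 = 666
    C–H: 6 × 397 = 2382
    Σ(formed) = 3764 kJ
  ΔH_II = 3582 − 3764 = −182 kJ
ΔH_I − ΔH_II = +140 kJ, so reaction II has the more negative ΔH; |ΔH_I − ΔH_II| = 140 kJ.

Reaction II, by 140 kJ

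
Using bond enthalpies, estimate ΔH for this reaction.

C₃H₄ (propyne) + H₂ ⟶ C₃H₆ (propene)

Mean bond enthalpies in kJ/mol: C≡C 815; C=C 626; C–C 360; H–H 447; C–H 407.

ΔH ≈ −178 kJ

Bonds broken (reactants):
  C≡C: 1 × 815 = 815
  C–C: 1 × 360 = 360
  C–H: 4 × 407 = 1628
  H–H: 1 × 447 = 447
  Σ(broken) = 3250 kJ
Bonds formed (products):
  C–C: 1 × 360 = 360
  C–H: 6 × 407 = 2442
  C=C: 1 × 626 = 626
  Σ(formed) = 3428 kJ
ΔH = Σ(broken) − Σ(formed) = 3250 − 3428 = −178 kJ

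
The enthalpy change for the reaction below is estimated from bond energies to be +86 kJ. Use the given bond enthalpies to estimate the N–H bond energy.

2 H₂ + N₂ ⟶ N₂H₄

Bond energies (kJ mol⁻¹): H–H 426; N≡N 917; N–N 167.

Let D be the N–H bond energy.
Σ(broken) = 2×426 + 1×917 = 1769
Σ(formed) = 4×D + 1×167 = 167 + 4D
ΔH = Σ(broken) − Σ(formed) = (1769) − (167 + 4D) = +1602 − 4D
Setting this equal to +86 kJ gives 4D = 1516, so D = 379 kJ/mol.

D(N–H) ≈ 379 kJ/mol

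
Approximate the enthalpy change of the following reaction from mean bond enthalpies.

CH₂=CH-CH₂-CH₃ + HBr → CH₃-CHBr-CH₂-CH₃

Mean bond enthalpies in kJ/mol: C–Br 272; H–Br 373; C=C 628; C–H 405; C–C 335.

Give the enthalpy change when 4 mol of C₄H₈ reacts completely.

ΔH = −44 kJ

Bonds broken (reactants):
  C–C: 2 × 335 = 670
  C–H: 8 × 405 = 3240
  C=C: 1 × 628 = 628
  H–Br: 1 × 373 = 373
  Σ(broken) = 4911 kJ
Bonds formed (products):
  C–Br: 1 × 272 = 272
  C–C: 3 × 335 = 1005
  C–H: 9 × 405 = 3645
  Σ(formed) = 4922 kJ
ΔH = Σ(broken) − Σ(formed) = 4911 − 4922 = −11 kJ
For 4× the reaction as written: 4 × (−11) = −44 kJ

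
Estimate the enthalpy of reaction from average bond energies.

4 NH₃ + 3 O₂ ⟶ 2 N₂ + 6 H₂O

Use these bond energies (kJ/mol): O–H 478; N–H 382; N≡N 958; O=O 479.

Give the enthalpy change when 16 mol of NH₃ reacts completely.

ΔH = −6524 kJ

Bonds broken (reactants):
  N–H: 12 × 382 = 4584
  O=O: 3 × 479 = 1437
  Σ(broken) = 6021 kJ
Bonds formed (products):
  N≡N: 2 × 958 = 1916
  O–H: 12 × 478 = 5736
  Σ(formed) = 7652 kJ
ΔH = Σ(broken) − Σ(formed) = 6021 − 7652 = −1631 kJ
For 4× the reaction as written: 4 × (−1631) = −6524 kJ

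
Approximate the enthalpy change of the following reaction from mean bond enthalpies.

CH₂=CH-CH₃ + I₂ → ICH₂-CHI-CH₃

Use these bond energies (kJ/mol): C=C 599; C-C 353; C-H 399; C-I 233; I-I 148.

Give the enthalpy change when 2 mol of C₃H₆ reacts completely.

Bonds broken (reactants):
  C-C: 1 × 353 = 353
  C-H: 6 × 399 = 2394
  C=C: 1 × 599 = 599
  I-I: 1 × 148 = 148
  Σ(broken) = 3494 kJ
Bonds formed (products):
  C-C: 2 × 353 = 706
  C-H: 6 × 399 = 2394
  C-I: 2 × 233 = 466
  Σ(formed) = 3566 kJ
ΔH = Σ(broken) − Σ(formed) = 3494 − 3566 = −72 kJ
For 2× the reaction as written: 2 × (−72) = −144 kJ

ΔH = −144 kJ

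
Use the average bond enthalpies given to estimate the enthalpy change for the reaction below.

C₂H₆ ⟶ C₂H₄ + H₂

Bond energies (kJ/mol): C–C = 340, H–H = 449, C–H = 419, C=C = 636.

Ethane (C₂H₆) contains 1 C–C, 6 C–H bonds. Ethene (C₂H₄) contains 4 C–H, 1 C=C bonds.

ΔH ≈ +93 kJ

Bonds broken (reactants):
  C–C: 1 × 340 = 340
  C–H: 6 × 419 = 2514
  Σ(broken) = 2854 kJ
Bonds formed (products):
  C–H: 4 × 419 = 1676
  C=C: 1 × 636 = 636
  H–H: 1 × 449 = 449
  Σ(formed) = 2761 kJ
ΔH = Σ(broken) − Σ(formed) = 2854 − 2761 = +93 kJ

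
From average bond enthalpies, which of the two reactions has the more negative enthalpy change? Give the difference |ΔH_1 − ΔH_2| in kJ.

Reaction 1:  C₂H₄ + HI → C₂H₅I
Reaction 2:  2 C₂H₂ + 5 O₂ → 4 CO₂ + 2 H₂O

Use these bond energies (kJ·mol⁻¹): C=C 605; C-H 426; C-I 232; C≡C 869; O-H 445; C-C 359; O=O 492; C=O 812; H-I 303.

Reaction 2, by 2265 kJ

Reaction 1:
  Bonds broken (reactants):
    C-H: 4 × 426 = 1704
    C=C: 1 × 605 = 605
    H-I: 1 × 303 = 303
    Σ(broken) = 2612 kJ
  Bonds formed (products):
    C-C: 1 × 359 = 359
    C-H: 5 × 426 = 2130
    C-I: 1 × 232 = 232
    Σ(formed) = 2721 kJ
  ΔH_1 = 2612 − 2721 = −109 kJ
Reaction 2:
  Bonds broken (reactants):
    C≡C: 2 × 869 = 1738
    C-H: 4 × 426 = 1704
    O=O: 5 × 492 = 2460
    Σ(broken) = 5902 kJ
  Bonds formed (products):
    C=O: 8 × 812 = 6496
    O-H: 4 × 445 = 1780
    Σ(formed) = 8276 kJ
  ΔH_2 = 5902 − 8276 = −2374 kJ
ΔH_1 − ΔH_2 = +2265 kJ, so reaction 2 has the more negative ΔH; |ΔH_1 − ΔH_2| = 2265 kJ.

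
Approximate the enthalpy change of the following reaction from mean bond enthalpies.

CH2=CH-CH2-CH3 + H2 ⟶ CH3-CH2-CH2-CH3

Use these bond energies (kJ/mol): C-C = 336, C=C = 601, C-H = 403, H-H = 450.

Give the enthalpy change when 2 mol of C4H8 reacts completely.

Bonds broken (reactants):
  C-C: 2 × 336 = 672
  C-H: 8 × 403 = 3224
  C=C: 1 × 601 = 601
  H-H: 1 × 450 = 450
  Σ(broken) = 4947 kJ
Bonds formed (products):
  C-C: 3 × 336 = 1008
  C-H: 10 × 403 = 4030
  Σ(formed) = 5038 kJ
ΔH = Σ(broken) − Σ(formed) = 4947 − 5038 = −91 kJ
For 2× the reaction as written: 2 × (−91) = −182 kJ

ΔH = −182 kJ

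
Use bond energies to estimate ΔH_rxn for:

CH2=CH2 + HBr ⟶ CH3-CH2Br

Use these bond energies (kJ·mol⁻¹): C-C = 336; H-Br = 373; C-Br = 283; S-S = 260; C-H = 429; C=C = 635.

ΔH ≈ −40 kJ

Bonds broken (reactants):
  C-H: 4 × 429 = 1716
  C=C: 1 × 635 = 635
  H-Br: 1 × 373 = 373
  Σ(broken) = 2724 kJ
Bonds formed (products):
  C-Br: 1 × 283 = 283
  C-C: 1 × 336 = 336
  C-H: 5 × 429 = 2145
  Σ(formed) = 2764 kJ
ΔH = Σ(broken) − Σ(formed) = 2724 − 2764 = −40 kJ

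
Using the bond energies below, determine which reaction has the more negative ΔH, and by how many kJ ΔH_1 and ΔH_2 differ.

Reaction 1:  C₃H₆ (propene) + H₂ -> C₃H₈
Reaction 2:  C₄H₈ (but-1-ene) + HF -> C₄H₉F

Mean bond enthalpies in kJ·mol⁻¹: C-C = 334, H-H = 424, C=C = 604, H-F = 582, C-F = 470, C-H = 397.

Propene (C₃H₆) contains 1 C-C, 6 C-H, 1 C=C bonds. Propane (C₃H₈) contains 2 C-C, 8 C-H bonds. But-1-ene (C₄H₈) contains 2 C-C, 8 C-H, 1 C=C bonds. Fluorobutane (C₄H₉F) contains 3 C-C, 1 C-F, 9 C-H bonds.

Reaction 1:
  Bonds broken (reactants):
    C-C: 1 × 334 = 334
    C-H: 6 × 397 = 2382
    C=C: 1 × 604 = 604
    H-H: 1 × 424 = 424
    Σ(broken) = 3744 kJ
  Bonds formed (products):
    C-C: 2 × 334 = 668
    C-H: 8 × 397 = 3176
    Σ(formed) = 3844 kJ
  ΔH_1 = 3744 − 3844 = −100 kJ
Reaction 2:
  Bonds broken (reactants):
    C-C: 2 × 334 = 668
    C-H: 8 × 397 = 3176
    C=C: 1 × 604 = 604
    H-F: 1 × 582 = 582
    Σ(broken) = 5030 kJ
  Bonds formed (products):
    C-C: 3 × 334 = 1002
    C-F: 1 × 470 = 470
    C-H: 9 × 397 = 3573
    Σ(formed) = 5045 kJ
  ΔH_2 = 5030 − 5045 = −15 kJ
ΔH_1 − ΔH_2 = −85 kJ, so reaction 1 has the more negative ΔH; |ΔH_1 − ΔH_2| = 85 kJ.

Reaction 1, by 85 kJ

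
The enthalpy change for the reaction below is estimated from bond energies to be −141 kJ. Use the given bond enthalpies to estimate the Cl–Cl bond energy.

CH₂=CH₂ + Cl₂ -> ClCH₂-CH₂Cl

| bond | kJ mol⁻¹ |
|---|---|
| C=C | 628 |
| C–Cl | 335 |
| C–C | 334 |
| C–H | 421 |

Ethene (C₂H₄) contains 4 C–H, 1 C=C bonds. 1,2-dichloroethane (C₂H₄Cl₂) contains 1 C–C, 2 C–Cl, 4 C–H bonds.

D(Cl–Cl) ≈ 235 kJ/mol

Let D be the Cl–Cl bond energy.
Σ(broken) = 4×421 + 1×628 + 1×D = 2312 + D
Σ(formed) = 1×334 + 2×335 + 4×421 = 2688
ΔH = Σ(broken) − Σ(formed) = (2312 + D) − (2688) = −376 + D
Setting this equal to −141 kJ gives D = 235 kJ/mol.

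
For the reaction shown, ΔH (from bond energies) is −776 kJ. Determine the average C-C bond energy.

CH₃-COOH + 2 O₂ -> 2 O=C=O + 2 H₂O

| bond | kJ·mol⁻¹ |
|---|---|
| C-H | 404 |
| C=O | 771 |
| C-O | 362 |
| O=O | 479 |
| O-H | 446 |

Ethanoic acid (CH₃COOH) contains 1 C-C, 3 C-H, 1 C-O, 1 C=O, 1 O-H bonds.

D(C-C) ≈ 343 kJ/mol

Let D be the C-C bond energy.
Σ(broken) = 1×D + 3×404 + 1×362 + 1×771 + 1×446 + 2×479 = 3749 + D
Σ(formed) = 4×771 + 4×446 = 4868
ΔH = Σ(broken) − Σ(formed) = (3749 + D) − (4868) = −1119 + D
Setting this equal to −776 kJ gives D = 343 kJ/mol.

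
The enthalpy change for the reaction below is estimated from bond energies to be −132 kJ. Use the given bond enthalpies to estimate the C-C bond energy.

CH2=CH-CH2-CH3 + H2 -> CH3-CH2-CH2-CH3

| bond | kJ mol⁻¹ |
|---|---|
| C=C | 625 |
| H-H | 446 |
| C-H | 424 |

Let D be the C-C bond energy.
Σ(broken) = 2×D + 8×424 + 1×625 + 1×446 = 4463 + 2D
Σ(formed) = 3×D + 10×424 = 4240 + 3D
ΔH = Σ(broken) − Σ(formed) = (4463 + 2D) − (4240 + 3D) = +223 − D
Setting this equal to −132 kJ gives D = 355 kJ/mol.

D(C-C) ≈ 355 kJ/mol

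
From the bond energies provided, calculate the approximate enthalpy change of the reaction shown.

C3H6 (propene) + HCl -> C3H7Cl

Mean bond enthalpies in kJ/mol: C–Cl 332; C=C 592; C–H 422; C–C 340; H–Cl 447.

ΔH ≈ −55 kJ

Bonds broken (reactants):
  C–C: 1 × 340 = 340
  C–H: 6 × 422 = 2532
  C=C: 1 × 592 = 592
  H–Cl: 1 × 447 = 447
  Σ(broken) = 3911 kJ
Bonds formed (products):
  C–C: 2 × 340 = 680
  C–Cl: 1 × 332 = 332
  C–H: 7 × 422 = 2954
  Σ(formed) = 3966 kJ
ΔH = Σ(broken) − Σ(formed) = 3911 − 3966 = −55 kJ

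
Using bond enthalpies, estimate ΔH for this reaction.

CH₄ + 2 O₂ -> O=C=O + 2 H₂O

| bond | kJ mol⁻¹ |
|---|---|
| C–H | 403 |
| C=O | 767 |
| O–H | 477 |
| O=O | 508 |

Bonds broken (reactants):
  C–H: 4 × 403 = 1612
  O=O: 2 × 508 = 1016
  Σ(broken) = 2628 kJ
Bonds formed (products):
  C=O: 2 × 767 = 1534
  O–H: 4 × 477 = 1908
  Σ(formed) = 3442 kJ
ΔH = Σ(broken) − Σ(formed) = 2628 − 3442 = −814 kJ

ΔH ≈ −814 kJ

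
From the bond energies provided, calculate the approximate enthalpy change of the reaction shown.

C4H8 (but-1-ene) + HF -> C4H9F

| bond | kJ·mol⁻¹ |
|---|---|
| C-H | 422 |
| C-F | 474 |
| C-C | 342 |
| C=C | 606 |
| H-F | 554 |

ΔH ≈ −78 kJ

Bonds broken (reactants):
  C-C: 2 × 342 = 684
  C-H: 8 × 422 = 3376
  C=C: 1 × 606 = 606
  H-F: 1 × 554 = 554
  Σ(broken) = 5220 kJ
Bonds formed (products):
  C-C: 3 × 342 = 1026
  C-F: 1 × 474 = 474
  C-H: 9 × 422 = 3798
  Σ(formed) = 5298 kJ
ΔH = Σ(broken) − Σ(formed) = 5220 − 5298 = −78 kJ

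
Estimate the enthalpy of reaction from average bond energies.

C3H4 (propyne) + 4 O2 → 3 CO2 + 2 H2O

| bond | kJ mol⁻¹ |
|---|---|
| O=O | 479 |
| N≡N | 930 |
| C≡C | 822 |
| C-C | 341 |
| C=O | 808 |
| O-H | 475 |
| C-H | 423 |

Bonds broken (reactants):
  C≡C: 1 × 822 = 822
  C-C: 1 × 341 = 341
  C-H: 4 × 423 = 1692
  O=O: 4 × 479 = 1916
  Σ(broken) = 4771 kJ
Bonds formed (products):
  C=O: 6 × 808 = 4848
  O-H: 4 × 475 = 1900
  Σ(formed) = 6748 kJ
ΔH = Σ(broken) − Σ(formed) = 4771 − 6748 = −1977 kJ

ΔH ≈ −1977 kJ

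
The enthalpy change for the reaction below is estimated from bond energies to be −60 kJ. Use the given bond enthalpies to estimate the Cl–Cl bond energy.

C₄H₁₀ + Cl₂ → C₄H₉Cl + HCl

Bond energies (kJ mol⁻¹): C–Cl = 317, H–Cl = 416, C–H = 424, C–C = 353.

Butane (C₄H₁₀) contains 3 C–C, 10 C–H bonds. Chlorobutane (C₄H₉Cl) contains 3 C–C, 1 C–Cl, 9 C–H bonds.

Let D be the Cl–Cl bond energy.
Σ(broken) = 3×353 + 10×424 + 1×D = 5299 + D
Σ(formed) = 3×353 + 1×317 + 9×424 + 1×416 = 5608
ΔH = Σ(broken) − Σ(formed) = (5299 + D) − (5608) = −309 + D
Setting this equal to −60 kJ gives D = 249 kJ/mol.

D(Cl–Cl) ≈ 249 kJ/mol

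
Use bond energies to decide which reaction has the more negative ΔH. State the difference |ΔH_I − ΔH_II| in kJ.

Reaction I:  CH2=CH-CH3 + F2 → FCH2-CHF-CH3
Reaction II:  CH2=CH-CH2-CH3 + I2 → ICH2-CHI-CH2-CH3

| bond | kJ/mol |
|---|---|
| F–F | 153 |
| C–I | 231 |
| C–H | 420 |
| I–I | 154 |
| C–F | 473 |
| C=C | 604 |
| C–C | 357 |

Reaction I, by 485 kJ

Reaction I:
  Bonds broken (reactants):
    C–C: 1 × 357 = 357
    C–H: 6 × 420 = 2520
    C=C: 1 × 604 = 604
    F–F: 1 × 153 = 153
    Σ(broken) = 3634 kJ
  Bonds formed (products):
    C–C: 2 × 357 = 714
    C–F: 2 × 473 = 946
    C–H: 6 × 420 = 2520
    Σ(formed) = 4180 kJ
  ΔH_I = 3634 − 4180 = −546 kJ
Reaction II:
  Bonds broken (reactants):
    C–C: 2 × 357 = 714
    C–H: 8 × 420 = 3360
    C=C: 1 × 604 = 604
    I–I: 1 × 154 = 154
    Σ(broken) = 4832 kJ
  Bonds formed (products):
    C–C: 3 × 357 = 1071
    C–H: 8 × 420 = 3360
    C–I: 2 × 231 = 462
    Σ(formed) = 4893 kJ
  ΔH_II = 4832 − 4893 = −61 kJ
ΔH_I − ΔH_II = −485 kJ, so reaction I has the more negative ΔH; |ΔH_I − ΔH_II| = 485 kJ.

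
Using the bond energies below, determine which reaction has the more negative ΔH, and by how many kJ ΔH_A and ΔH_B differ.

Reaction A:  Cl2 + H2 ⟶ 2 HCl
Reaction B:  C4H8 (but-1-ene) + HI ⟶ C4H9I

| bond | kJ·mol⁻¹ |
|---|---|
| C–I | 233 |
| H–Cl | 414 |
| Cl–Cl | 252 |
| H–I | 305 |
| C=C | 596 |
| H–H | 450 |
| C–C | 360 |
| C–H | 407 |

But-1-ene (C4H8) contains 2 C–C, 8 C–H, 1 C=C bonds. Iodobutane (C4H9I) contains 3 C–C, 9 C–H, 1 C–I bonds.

Reaction A:
  Bonds broken (reactants):
    Cl–Cl: 1 × 252 = 252
    H–H: 1 × 450 = 450
    Σ(broken) = 702 kJ
  Bonds formed (products):
    H–Cl: 2 × 414 = 828
    Σ(formed) = 828 kJ
  ΔH_A = 702 − 828 = −126 kJ
Reaction B:
  Bonds broken (reactants):
    C–C: 2 × 360 = 720
    C–H: 8 × 407 = 3256
    C=C: 1 × 596 = 596
    H–I: 1 × 305 = 305
    Σ(broken) = 4877 kJ
  Bonds formed (products):
    C–C: 3 × 360 = 1080
    C–H: 9 × 407 = 3663
    C–I: 1 × 233 = 233
    Σ(formed) = 4976 kJ
  ΔH_B = 4877 − 4976 = −99 kJ
ΔH_A − ΔH_B = −27 kJ, so reaction A has the more negative ΔH; |ΔH_A − ΔH_B| = 27 kJ.

Reaction A, by 27 kJ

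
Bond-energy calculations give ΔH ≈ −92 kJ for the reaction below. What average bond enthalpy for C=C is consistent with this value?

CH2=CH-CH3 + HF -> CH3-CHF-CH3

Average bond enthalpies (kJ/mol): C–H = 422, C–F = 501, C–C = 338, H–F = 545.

Let D be the C=C bond energy.
Σ(broken) = 1×338 + 6×422 + 1×D + 1×545 = 3415 + D
Σ(formed) = 2×338 + 1×501 + 7×422 = 4131
ΔH = Σ(broken) − Σ(formed) = (3415 + D) − (4131) = −716 + D
Setting this equal to −92 kJ gives D = 624 kJ/mol.

D(C=C) ≈ 624 kJ/mol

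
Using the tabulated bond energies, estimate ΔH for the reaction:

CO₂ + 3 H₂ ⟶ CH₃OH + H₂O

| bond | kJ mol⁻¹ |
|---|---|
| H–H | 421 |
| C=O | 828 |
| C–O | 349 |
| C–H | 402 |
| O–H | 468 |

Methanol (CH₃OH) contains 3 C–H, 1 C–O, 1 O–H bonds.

Bonds broken (reactants):
  C=O: 2 × 828 = 1656
  H–H: 3 × 421 = 1263
  Σ(broken) = 2919 kJ
Bonds formed (products):
  C–H: 3 × 402 = 1206
  C–O: 1 × 349 = 349
  O–H: 3 × 468 = 1404
  Σ(formed) = 2959 kJ
ΔH = Σ(broken) − Σ(formed) = 2919 − 2959 = −40 kJ

ΔH ≈ −40 kJ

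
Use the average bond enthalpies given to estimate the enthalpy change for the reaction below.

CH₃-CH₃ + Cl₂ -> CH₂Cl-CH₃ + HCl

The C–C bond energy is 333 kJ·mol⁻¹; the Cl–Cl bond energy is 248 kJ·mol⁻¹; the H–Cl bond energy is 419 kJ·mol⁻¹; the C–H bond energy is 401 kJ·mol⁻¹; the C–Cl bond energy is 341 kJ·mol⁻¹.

Bonds broken (reactants):
  C–C: 1 × 333 = 333
  C–H: 6 × 401 = 2406
  Cl–Cl: 1 × 248 = 248
  Σ(broken) = 2987 kJ
Bonds formed (products):
  C–C: 1 × 333 = 333
  C–Cl: 1 × 341 = 341
  C–H: 5 × 401 = 2005
  H–Cl: 1 × 419 = 419
  Σ(formed) = 3098 kJ
ΔH = Σ(broken) − Σ(formed) = 2987 − 3098 = −111 kJ

ΔH ≈ −111 kJ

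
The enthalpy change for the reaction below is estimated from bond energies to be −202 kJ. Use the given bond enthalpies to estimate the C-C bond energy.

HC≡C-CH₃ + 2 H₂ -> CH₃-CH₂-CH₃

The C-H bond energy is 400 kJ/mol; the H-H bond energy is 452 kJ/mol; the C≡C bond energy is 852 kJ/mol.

Let D be the C-C bond energy.
Σ(broken) = 1×852 + 1×D + 4×400 + 2×452 = 3356 + D
Σ(formed) = 2×D + 8×400 = 3200 + 2D
ΔH = Σ(broken) − Σ(formed) = (3356 + D) − (3200 + 2D) = +156 − D
Setting this equal to −202 kJ gives D = 358 kJ/mol.

D(C-C) ≈ 358 kJ/mol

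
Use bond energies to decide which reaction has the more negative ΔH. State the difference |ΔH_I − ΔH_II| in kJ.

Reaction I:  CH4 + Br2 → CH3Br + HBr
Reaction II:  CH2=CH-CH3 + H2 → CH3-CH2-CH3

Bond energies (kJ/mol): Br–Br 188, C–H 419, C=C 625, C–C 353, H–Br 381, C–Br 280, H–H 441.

Reaction II, by 71 kJ

Reaction I:
  Bonds broken (reactants):
    Br–Br: 1 × 188 = 188
    C–H: 4 × 419 = 1676
    Σ(broken) = 1864 kJ
  Bonds formed (products):
    C–Br: 1 × 280 = 280
    C–H: 3 × 419 = 1257
    H–Br: 1 × 381 = 381
    Σ(formed) = 1918 kJ
  ΔH_I = 1864 − 1918 = −54 kJ
Reaction II:
  Bonds broken (reactants):
    C–C: 1 × 353 = 353
    C–H: 6 × 419 = 2514
    C=C: 1 × 625 = 625
    H–H: 1 × 441 = 441
    Σ(broken) = 3933 kJ
  Bonds formed (products):
    C–C: 2 × 353 = 706
    C–H: 8 × 419 = 3352
    Σ(formed) = 4058 kJ
  ΔH_II = 3933 − 4058 = −125 kJ
ΔH_I − ΔH_II = +71 kJ, so reaction II has the more negative ΔH; |ΔH_I − ΔH_II| = 71 kJ.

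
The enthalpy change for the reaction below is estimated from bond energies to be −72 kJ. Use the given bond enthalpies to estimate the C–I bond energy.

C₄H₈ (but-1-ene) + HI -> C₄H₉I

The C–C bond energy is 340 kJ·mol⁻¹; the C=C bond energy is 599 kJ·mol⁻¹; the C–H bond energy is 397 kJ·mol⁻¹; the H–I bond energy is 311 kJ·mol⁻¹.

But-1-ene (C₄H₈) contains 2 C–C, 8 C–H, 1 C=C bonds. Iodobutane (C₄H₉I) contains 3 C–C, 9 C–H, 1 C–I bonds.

Let D be the C–I bond energy.
Σ(broken) = 2×340 + 8×397 + 1×599 + 1×311 = 4766
Σ(formed) = 3×340 + 9×397 + 1×D = 4593 + D
ΔH = Σ(broken) − Σ(formed) = (4766) − (4593 + D) = +173 − D
Setting this equal to −72 kJ gives D = 245 kJ/mol.

D(C–I) ≈ 245 kJ/mol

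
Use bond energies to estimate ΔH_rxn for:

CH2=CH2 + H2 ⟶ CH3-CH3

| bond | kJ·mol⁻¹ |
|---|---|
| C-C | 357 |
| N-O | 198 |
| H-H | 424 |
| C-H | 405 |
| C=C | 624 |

ΔH ≈ −119 kJ

Bonds broken (reactants):
  C-H: 4 × 405 = 1620
  C=C: 1 × 624 = 624
  H-H: 1 × 424 = 424
  Σ(broken) = 2668 kJ
Bonds formed (products):
  C-C: 1 × 357 = 357
  C-H: 6 × 405 = 2430
  Σ(formed) = 2787 kJ
ΔH = Σ(broken) − Σ(formed) = 2668 − 2787 = −119 kJ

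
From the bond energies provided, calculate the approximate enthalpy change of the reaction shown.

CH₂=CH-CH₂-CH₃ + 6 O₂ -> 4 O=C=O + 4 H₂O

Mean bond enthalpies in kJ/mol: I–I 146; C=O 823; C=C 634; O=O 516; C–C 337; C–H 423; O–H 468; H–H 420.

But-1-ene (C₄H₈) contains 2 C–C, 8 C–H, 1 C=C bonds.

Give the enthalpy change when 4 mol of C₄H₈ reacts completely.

Bonds broken (reactants):
  C–C: 2 × 337 = 674
  C–H: 8 × 423 = 3384
  C=C: 1 × 634 = 634
  O=O: 6 × 516 = 3096
  Σ(broken) = 7788 kJ
Bonds formed (products):
  C=O: 8 × 823 = 6584
  O–H: 8 × 468 = 3744
  Σ(formed) = 10328 kJ
ΔH = Σ(broken) − Σ(formed) = 7788 − 10328 = −2540 kJ
For 4× the reaction as written: 4 × (−2540) = −10160 kJ

ΔH = −10160 kJ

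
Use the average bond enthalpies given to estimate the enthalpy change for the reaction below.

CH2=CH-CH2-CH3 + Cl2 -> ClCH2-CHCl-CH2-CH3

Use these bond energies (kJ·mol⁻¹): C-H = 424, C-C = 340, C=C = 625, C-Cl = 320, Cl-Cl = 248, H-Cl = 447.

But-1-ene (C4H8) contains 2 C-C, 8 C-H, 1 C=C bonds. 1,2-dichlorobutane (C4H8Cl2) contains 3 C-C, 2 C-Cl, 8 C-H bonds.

ΔH ≈ −107 kJ

Bonds broken (reactants):
  C-C: 2 × 340 = 680
  C-H: 8 × 424 = 3392
  C=C: 1 × 625 = 625
  Cl-Cl: 1 × 248 = 248
  Σ(broken) = 4945 kJ
Bonds formed (products):
  C-C: 3 × 340 = 1020
  C-Cl: 2 × 320 = 640
  C-H: 8 × 424 = 3392
  Σ(formed) = 5052 kJ
ΔH = Σ(broken) − Σ(formed) = 4945 − 5052 = −107 kJ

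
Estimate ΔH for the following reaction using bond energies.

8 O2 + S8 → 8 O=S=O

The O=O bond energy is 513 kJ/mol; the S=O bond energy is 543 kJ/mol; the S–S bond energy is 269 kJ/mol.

Bonds broken (reactants):
  O=O: 8 × 513 = 4104
  S–S: 8 × 269 = 2152
  Σ(broken) = 6256 kJ
Bonds formed (products):
  S=O: 16 × 543 = 8688
  Σ(formed) = 8688 kJ
ΔH = Σ(broken) − Σ(formed) = 6256 − 8688 = −2432 kJ

ΔH ≈ −2432 kJ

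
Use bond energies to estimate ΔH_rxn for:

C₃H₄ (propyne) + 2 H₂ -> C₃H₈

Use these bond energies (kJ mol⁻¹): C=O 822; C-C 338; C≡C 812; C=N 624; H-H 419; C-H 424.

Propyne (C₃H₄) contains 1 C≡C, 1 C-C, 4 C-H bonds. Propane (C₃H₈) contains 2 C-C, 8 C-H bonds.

ΔH ≈ −384 kJ

Bonds broken (reactants):
  C≡C: 1 × 812 = 812
  C-C: 1 × 338 = 338
  C-H: 4 × 424 = 1696
  H-H: 2 × 419 = 838
  Σ(broken) = 3684 kJ
Bonds formed (products):
  C-C: 2 × 338 = 676
  C-H: 8 × 424 = 3392
  Σ(formed) = 4068 kJ
ΔH = Σ(broken) − Σ(formed) = 3684 − 4068 = −384 kJ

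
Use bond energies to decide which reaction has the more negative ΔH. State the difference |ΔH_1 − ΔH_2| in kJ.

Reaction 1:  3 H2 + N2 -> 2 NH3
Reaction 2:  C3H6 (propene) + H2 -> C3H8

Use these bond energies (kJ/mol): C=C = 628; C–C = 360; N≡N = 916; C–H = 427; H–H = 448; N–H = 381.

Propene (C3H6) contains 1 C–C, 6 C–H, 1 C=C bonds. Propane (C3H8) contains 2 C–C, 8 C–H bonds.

Reaction 2, by 112 kJ

Reaction 1:
  Bonds broken (reactants):
    H–H: 3 × 448 = 1344
    N≡N: 1 × 916 = 916
    Σ(broken) = 2260 kJ
  Bonds formed (products):
    N–H: 6 × 381 = 2286
    Σ(formed) = 2286 kJ
  ΔH_1 = 2260 − 2286 = −26 kJ
Reaction 2:
  Bonds broken (reactants):
    C–C: 1 × 360 = 360
    C–H: 6 × 427 = 2562
    C=C: 1 × 628 = 628
    H–H: 1 × 448 = 448
    Σ(broken) = 3998 kJ
  Bonds formed (products):
    C–C: 2 × 360 = 720
    C–H: 8 × 427 = 3416
    Σ(formed) = 4136 kJ
  ΔH_2 = 3998 − 4136 = −138 kJ
ΔH_1 − ΔH_2 = +112 kJ, so reaction 2 has the more negative ΔH; |ΔH_1 − ΔH_2| = 112 kJ.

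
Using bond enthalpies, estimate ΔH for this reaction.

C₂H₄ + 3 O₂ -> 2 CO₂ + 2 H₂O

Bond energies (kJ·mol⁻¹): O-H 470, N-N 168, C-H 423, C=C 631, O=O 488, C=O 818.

Bonds broken (reactants):
  C-H: 4 × 423 = 1692
  C=C: 1 × 631 = 631
  O=O: 3 × 488 = 1464
  Σ(broken) = 3787 kJ
Bonds formed (products):
  C=O: 4 × 818 = 3272
  O-H: 4 × 470 = 1880
  Σ(formed) = 5152 kJ
ΔH = Σ(broken) − Σ(formed) = 3787 − 5152 = −1365 kJ

ΔH ≈ −1365 kJ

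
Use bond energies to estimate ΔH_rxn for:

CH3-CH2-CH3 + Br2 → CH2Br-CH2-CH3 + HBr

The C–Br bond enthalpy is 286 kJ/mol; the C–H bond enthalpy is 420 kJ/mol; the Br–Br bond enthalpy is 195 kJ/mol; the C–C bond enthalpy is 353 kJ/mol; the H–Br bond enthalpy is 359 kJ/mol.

ΔH ≈ −30 kJ

Bonds broken (reactants):
  Br–Br: 1 × 195 = 195
  C–C: 2 × 353 = 706
  C–H: 8 × 420 = 3360
  Σ(broken) = 4261 kJ
Bonds formed (products):
  C–Br: 1 × 286 = 286
  C–C: 2 × 353 = 706
  C–H: 7 × 420 = 2940
  H–Br: 1 × 359 = 359
  Σ(formed) = 4291 kJ
ΔH = Σ(broken) − Σ(formed) = 4261 − 4291 = −30 kJ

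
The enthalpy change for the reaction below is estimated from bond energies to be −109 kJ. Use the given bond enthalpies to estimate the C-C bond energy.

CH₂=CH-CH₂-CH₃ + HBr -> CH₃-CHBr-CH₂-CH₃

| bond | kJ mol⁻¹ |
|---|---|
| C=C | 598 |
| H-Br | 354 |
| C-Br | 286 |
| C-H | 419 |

D(C-C) ≈ 356 kJ/mol

Let D be the C-C bond energy.
Σ(broken) = 2×D + 8×419 + 1×598 + 1×354 = 4304 + 2D
Σ(formed) = 1×286 + 3×D + 9×419 = 4057 + 3D
ΔH = Σ(broken) − Σ(formed) = (4304 + 2D) − (4057 + 3D) = +247 − D
Setting this equal to −109 kJ gives D = 356 kJ/mol.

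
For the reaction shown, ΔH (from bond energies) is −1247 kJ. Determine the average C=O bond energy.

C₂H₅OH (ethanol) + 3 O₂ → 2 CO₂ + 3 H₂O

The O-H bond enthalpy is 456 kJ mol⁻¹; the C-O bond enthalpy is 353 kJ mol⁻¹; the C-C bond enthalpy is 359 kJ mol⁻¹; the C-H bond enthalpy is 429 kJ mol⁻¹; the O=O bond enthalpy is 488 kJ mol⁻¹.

Let D be the C=O bond energy.
Σ(broken) = 1×359 + 5×429 + 1×353 + 1×456 + 3×488 = 4777
Σ(formed) = 4×D + 6×456 = 2736 + 4D
ΔH = Σ(broken) − Σ(formed) = (4777) − (2736 + 4D) = +2041 − 4D
Setting this equal to −1247 kJ gives 4D = 3288, so D = 822 kJ/mol.

D(C=O) ≈ 822 kJ/mol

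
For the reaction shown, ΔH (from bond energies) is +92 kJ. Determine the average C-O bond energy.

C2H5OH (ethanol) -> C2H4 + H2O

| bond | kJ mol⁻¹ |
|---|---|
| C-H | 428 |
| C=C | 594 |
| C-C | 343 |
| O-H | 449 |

D(C-O) ≈ 364 kJ/mol

Let D be the C-O bond energy.
Σ(broken) = 1×343 + 5×428 + 1×D + 1×449 = 2932 + D
Σ(formed) = 4×428 + 1×594 + 2×449 = 3204
ΔH = Σ(broken) − Σ(formed) = (2932 + D) − (3204) = −272 + D
Setting this equal to +92 kJ gives D = 364 kJ/mol.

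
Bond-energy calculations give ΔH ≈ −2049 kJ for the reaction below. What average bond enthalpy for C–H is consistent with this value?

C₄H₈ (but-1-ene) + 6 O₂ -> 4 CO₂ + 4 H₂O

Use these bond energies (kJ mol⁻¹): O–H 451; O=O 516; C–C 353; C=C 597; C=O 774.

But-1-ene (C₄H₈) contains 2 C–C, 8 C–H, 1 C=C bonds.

Let D be the C–H bond energy.
Σ(broken) = 2×353 + 8×D + 1×597 + 6×516 = 4399 + 8D
Σ(formed) = 8×774 + 8×451 = 9800
ΔH = Σ(broken) − Σ(formed) = (4399 + 8D) − (9800) = −5401 + 8D
Setting this equal to −2049 kJ gives 8D = 3352, so D = 419 kJ/mol.

D(C–H) ≈ 419 kJ/mol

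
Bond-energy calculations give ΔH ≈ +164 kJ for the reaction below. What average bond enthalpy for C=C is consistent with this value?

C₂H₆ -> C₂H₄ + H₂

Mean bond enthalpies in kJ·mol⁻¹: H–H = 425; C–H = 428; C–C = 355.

Let D be the C=C bond energy.
Σ(broken) = 1×355 + 6×428 = 2923
Σ(formed) = 4×428 + 1×D + 1×425 = 2137 + D
ΔH = Σ(broken) − Σ(formed) = (2923) − (2137 + D) = +786 − D
Setting this equal to +164 kJ gives D = 622 kJ/mol.

D(C=C) ≈ 622 kJ/mol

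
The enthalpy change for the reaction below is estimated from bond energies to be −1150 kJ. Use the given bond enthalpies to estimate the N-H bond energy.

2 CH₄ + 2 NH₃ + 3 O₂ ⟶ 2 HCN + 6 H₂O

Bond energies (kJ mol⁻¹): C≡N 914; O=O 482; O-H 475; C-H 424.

D(N-H) ≈ 398 kJ/mol

Let D be the N-H bond energy.
Σ(broken) = 8×424 + 6×D + 3×482 = 4838 + 6D
Σ(formed) = 2×914 + 2×424 + 12×475 = 8376
ΔH = Σ(broken) − Σ(formed) = (4838 + 6D) − (8376) = −3538 + 6D
Setting this equal to −1150 kJ gives 6D = 2388, so D = 398 kJ/mol.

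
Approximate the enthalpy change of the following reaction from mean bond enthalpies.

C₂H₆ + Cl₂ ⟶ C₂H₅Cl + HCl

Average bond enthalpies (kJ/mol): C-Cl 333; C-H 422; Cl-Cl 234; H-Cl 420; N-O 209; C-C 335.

Bonds broken (reactants):
  C-C: 1 × 335 = 335
  C-H: 6 × 422 = 2532
  Cl-Cl: 1 × 234 = 234
  Σ(broken) = 3101 kJ
Bonds formed (products):
  C-C: 1 × 335 = 335
  C-Cl: 1 × 333 = 333
  C-H: 5 × 422 = 2110
  H-Cl: 1 × 420 = 420
  Σ(formed) = 3198 kJ
ΔH = Σ(broken) − Σ(formed) = 3101 − 3198 = −97 kJ

ΔH ≈ −97 kJ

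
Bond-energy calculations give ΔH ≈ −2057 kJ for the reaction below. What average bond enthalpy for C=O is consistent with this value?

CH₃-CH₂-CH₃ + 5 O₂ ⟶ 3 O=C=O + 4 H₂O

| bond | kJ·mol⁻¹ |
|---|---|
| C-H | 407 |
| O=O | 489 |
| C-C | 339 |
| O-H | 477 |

D(C=O) ≈ 770 kJ/mol

Let D be the C=O bond energy.
Σ(broken) = 2×339 + 8×407 + 5×489 = 6379
Σ(formed) = 6×D + 8×477 = 3816 + 6D
ΔH = Σ(broken) − Σ(formed) = (6379) − (3816 + 6D) = +2563 − 6D
Setting this equal to −2057 kJ gives 6D = 4620, so D = 770 kJ/mol.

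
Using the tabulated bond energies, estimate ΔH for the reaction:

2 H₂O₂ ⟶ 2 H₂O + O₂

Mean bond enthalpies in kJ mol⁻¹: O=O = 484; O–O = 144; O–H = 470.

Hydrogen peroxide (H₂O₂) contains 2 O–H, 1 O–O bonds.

ΔH ≈ −196 kJ

Bonds broken (reactants):
  O–H: 4 × 470 = 1880
  O–O: 2 × 144 = 288
  Σ(broken) = 2168 kJ
Bonds formed (products):
  O–H: 4 × 470 = 1880
  O=O: 1 × 484 = 484
  Σ(formed) = 2364 kJ
ΔH = Σ(broken) − Σ(formed) = 2168 − 2364 = −196 kJ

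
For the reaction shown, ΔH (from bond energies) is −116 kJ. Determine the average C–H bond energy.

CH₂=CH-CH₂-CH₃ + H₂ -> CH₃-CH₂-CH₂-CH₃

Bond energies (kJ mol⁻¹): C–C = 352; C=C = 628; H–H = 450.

Let D be the C–H bond energy.
Σ(broken) = 2×352 + 8×D + 1×628 + 1×450 = 1782 + 8D
Σ(formed) = 3×352 + 10×D = 1056 + 10D
ΔH = Σ(broken) − Σ(formed) = (1782 + 8D) − (1056 + 10D) = +726 − 2D
Setting this equal to −116 kJ gives 2D = 842, so D = 421 kJ/mol.

D(C–H) ≈ 421 kJ/mol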